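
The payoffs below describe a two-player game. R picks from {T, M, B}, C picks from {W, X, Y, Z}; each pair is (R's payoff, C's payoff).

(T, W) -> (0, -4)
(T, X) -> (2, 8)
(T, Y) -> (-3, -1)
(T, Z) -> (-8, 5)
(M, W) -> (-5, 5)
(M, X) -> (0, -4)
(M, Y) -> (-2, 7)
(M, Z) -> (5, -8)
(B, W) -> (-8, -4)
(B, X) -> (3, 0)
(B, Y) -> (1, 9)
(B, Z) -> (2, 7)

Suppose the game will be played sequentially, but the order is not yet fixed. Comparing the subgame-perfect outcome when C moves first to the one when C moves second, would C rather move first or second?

first

If R leads: C's best replies are T→X, M→Y, B→Y; R's induced payoffs 2, -2, 1; outcome (T, X), payoffs (2, 8).
If C leads: R's best replies are W→T, X→B, Y→B, Z→M; C's induced payoffs -4, 0, 9, -8; outcome (B, Y), payoffs (1, 9).
C gets 9 moving first and 8 moving second, so C prefers to move first.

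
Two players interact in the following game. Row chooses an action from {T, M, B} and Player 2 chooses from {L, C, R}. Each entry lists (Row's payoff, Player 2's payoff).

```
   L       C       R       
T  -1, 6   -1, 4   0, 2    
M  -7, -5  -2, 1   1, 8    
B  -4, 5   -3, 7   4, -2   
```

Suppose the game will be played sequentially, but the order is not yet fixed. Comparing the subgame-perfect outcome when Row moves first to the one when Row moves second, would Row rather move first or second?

If Row leads: Player 2's best replies are T→L, M→R, B→C; Row's induced payoffs -1, 1, -3; outcome (M, R), payoffs (1, 8).
If Player 2 leads: Row's best replies are L→T, C→T, R→B; Player 2's induced payoffs 6, 4, -2; outcome (T, L), payoffs (-1, 6).
Row gets 1 moving first and -1 moving second, so Row prefers to move first.

first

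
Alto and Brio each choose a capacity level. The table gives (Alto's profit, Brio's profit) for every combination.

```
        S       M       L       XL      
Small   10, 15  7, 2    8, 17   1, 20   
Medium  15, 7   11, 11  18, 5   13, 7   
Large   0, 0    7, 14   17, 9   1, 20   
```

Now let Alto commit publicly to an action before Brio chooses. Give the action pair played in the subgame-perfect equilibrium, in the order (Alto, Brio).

(Medium, M)

Backward induction with Alto moving first.
- Small → Brio plays XL (best of 15, 2, 17, 20); Alto gets 1.
- Medium → Brio plays M (best of 7, 11, 5, 7); Alto gets 11.
- Large → Brio plays XL (best of 0, 14, 9, 20); Alto gets 1.
Maximizing over 1, 11, 1, Alto chooses Medium. Subgame-perfect outcome: (Medium, M) with payoffs (11, 11).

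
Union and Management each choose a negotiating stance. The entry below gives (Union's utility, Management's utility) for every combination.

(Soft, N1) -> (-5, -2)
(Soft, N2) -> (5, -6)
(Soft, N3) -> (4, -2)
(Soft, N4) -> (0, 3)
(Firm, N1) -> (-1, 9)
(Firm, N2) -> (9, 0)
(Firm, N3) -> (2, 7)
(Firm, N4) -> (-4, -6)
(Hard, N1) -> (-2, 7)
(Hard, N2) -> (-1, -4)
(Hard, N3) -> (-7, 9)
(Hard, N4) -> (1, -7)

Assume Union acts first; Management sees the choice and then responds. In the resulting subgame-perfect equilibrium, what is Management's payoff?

Solve by backward induction (Union leads).
- Soft: Management compares -2, -6, -2, 3 and picks N4; Union would get 0.
- Firm: Management compares 9, 0, 7, -6 and picks N1; Union would get -1.
- Hard: Management compares 7, -4, 9, -7 and picks N3; Union would get -7.
Maximizing over 0, -1, -7, Union chooses Soft. Subgame-perfect outcome: (Soft, N4) with payoffs (0, 3).

3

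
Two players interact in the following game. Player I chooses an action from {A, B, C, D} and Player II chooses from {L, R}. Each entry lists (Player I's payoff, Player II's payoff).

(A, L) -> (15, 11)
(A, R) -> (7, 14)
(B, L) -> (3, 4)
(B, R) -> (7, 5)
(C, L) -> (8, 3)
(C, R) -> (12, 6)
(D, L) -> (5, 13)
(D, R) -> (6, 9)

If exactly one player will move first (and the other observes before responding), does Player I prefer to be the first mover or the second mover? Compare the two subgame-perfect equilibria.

If Player I leads: Player II's best replies are A→R, B→R, C→R, D→L; Player I's induced payoffs 7, 7, 12, 5; outcome (C, R), payoffs (12, 6).
If Player II leads: Player I's best replies are L→A, R→C; Player II's induced payoffs 11, 6; outcome (A, L), payoffs (15, 11).
Player I gets 12 moving first and 15 moving second, so Player I prefers to move second.

second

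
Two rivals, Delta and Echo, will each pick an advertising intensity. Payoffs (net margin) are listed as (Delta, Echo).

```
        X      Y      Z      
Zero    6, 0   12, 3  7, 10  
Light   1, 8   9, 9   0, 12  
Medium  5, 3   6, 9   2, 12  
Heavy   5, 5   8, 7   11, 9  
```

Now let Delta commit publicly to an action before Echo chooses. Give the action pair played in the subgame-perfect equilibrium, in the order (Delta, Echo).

(Heavy, Z)

Solve by backward induction (Delta leads).
- Zero → Echo plays Z (best of 0, 3, 10); Delta gets 7.
- Light → Echo plays Z (best of 8, 9, 12); Delta gets 0.
- Medium → Echo plays Z (best of 3, 9, 12); Delta gets 2.
- Heavy → Echo plays Z (best of 5, 7, 9); Delta gets 11.
Delta's induced payoffs are 7, 0, 2, 11, so Delta commits to Heavy. Subgame-perfect outcome: (Heavy, Z) with payoffs (11, 9).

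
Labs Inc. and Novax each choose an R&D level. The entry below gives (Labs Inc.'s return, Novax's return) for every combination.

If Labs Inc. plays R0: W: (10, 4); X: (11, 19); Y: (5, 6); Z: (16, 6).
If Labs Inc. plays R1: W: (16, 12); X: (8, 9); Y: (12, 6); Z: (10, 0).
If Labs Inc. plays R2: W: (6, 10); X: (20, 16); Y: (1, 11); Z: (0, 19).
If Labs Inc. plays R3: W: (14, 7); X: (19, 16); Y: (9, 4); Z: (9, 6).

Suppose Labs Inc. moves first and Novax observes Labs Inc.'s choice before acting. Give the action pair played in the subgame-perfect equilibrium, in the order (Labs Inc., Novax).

Backward induction with Labs Inc. moving first.
- R0 → Novax plays X (best of 4, 19, 6, 6); Labs Inc. gets 11.
- R1 → Novax plays W (best of 12, 9, 6, 0); Labs Inc. gets 16.
- R2 → Novax plays Z (best of 10, 16, 11, 19); Labs Inc. gets 0.
- R3 → Novax plays X (best of 7, 16, 4, 6); Labs Inc. gets 19.
Among 11, 16, 0, 19, the best is 19 at R3. Subgame-perfect outcome: (R3, X) with payoffs (19, 16).

(R3, X)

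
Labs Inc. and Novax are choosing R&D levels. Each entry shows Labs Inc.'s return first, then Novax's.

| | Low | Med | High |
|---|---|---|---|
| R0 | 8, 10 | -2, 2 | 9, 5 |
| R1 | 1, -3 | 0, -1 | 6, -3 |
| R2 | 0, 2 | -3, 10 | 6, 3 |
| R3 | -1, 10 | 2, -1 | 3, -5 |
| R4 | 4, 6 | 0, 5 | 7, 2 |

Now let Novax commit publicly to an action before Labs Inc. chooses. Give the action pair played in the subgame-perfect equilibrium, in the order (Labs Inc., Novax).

(R0, Low)

Solve by backward induction (Novax leads).
- Low: Labs Inc. compares 8, 1, 0, -1, 4 and picks R0; Novax would get 10.
- Med: Labs Inc. compares -2, 0, -3, 2, 0 and picks R3; Novax would get -1.
- High: Labs Inc. compares 9, 6, 6, 3, 7 and picks R0; Novax would get 5.
Novax's induced payoffs are 10, -1, 5, so Novax commits to Low. Subgame-perfect outcome: (R0, Low) with payoffs (8, 10).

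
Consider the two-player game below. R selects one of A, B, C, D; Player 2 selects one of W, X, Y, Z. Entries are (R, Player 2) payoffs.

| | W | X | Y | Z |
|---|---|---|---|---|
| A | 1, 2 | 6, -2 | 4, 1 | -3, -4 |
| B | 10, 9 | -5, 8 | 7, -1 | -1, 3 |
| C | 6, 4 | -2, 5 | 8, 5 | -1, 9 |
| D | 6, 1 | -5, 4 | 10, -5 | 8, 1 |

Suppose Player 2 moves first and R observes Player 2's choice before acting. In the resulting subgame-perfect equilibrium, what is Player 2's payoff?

Backward induction with Player 2 moving first.
- W: BR = B, leader payoff 9.
- X: BR = A, leader payoff -2.
- Y: BR = D, leader payoff -5.
- Z: BR = D, leader payoff 1.
Player 2's induced payoffs are 9, -2, -5, 1, so Player 2 commits to W. Subgame-perfect outcome: (B, W) with payoffs (10, 9).

9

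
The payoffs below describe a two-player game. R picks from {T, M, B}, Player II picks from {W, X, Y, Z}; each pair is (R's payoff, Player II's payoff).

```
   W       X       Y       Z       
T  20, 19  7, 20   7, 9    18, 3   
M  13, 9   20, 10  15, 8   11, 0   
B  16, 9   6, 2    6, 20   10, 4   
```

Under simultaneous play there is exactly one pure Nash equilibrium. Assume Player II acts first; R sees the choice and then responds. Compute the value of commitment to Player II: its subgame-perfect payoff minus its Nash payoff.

R best-responds to each possible Player II move:
- W: BR = T, leader payoff 19.
- X: BR = M, leader payoff 10.
- Y: BR = M, leader payoff 8.
- Z: BR = T, leader payoff 3.
Among 19, 10, 8, 3, the best is 19 at W. Subgame-perfect outcome: (T, W) with payoffs (20, 19).
For the simultaneous game, intersect best replies.
R's best replies: W→T; X→M; Y→M; Z→T.
Player II's best replies: T→X; M→X; B→Y.
Only (M, X) has each player best-responding; Nash payoffs (20, 10).
Player II's commitment gain: 19 − 10 = 9.

9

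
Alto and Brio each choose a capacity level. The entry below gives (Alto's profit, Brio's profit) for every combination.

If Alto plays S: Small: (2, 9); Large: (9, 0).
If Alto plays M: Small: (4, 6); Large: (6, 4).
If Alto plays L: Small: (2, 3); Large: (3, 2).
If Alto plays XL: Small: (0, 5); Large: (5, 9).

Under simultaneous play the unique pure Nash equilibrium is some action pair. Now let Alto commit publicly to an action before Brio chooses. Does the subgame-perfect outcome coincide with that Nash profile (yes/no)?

no

Work backward from Brio's decision.
- S: Brio compares 9, 0 and picks Small; Alto would get 2.
- M: Brio compares 6, 4 and picks Small; Alto would get 4.
- L: Brio compares 3, 2 and picks Small; Alto would get 2.
- XL: Brio compares 5, 9 and picks Large; Alto would get 5.
Alto's induced payoffs are 2, 4, 2, 5, so Alto commits to XL. Subgame-perfect outcome: (XL, Large) with payoffs (5, 9).
Under simultaneous play:
Alto's best replies: Small→M; Large→S.
Brio's best replies: S→Small; M→Small; L→Small; XL→Large.
The unique mutual best reply is (M, Small), giving (4, 6).
Sequential outcome (XL, Large) differs from the Nash profile (M, Small).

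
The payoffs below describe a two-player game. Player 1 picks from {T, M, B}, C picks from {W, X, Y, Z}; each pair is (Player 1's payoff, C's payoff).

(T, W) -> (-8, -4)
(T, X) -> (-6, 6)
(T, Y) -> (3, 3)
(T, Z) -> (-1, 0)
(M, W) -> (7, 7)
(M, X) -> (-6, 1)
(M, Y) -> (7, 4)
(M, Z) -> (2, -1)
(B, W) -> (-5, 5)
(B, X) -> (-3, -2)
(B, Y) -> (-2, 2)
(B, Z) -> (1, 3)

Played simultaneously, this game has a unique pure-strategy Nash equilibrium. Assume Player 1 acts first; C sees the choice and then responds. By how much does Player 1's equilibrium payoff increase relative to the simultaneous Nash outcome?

0

Solve by backward induction (Player 1 leads).
- T: C compares -4, 6, 3, 0 and picks X; Player 1 would get -6.
- M: C compares 7, 1, 4, -1 and picks W; Player 1 would get 7.
- B: C compares 5, -2, 2, 3 and picks W; Player 1 would get -5.
Player 1's induced payoffs are -6, 7, -5, so Player 1 commits to M. Subgame-perfect outcome: (M, W) with payoffs (7, 7).
Under simultaneous play:
Player 1's best replies: W→M; X→B; Y→M; Z→M.
C's best replies: T→X; M→W; B→W.
The unique mutual best reply is (M, W), giving (7, 7).
Player 1's commitment gain: 7 − 7 = 0.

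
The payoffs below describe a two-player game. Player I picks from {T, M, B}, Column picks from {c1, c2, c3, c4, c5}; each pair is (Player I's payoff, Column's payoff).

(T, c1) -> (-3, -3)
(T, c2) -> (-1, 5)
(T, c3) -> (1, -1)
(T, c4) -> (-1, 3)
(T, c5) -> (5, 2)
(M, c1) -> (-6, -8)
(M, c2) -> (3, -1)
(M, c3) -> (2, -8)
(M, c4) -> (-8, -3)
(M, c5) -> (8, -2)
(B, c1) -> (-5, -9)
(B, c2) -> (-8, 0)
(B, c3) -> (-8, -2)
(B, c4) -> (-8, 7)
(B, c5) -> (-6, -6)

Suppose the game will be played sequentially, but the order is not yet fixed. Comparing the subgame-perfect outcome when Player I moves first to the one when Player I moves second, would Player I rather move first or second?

first

If Player I leads: Column's best replies are T→c2, M→c2, B→c4; Player I's induced payoffs -1, 3, -8; outcome (M, c2), payoffs (3, -1).
If Column leads: Player I's best replies are c1→T, c2→M, c3→M, c4→T, c5→M; Column's induced payoffs -3, -1, -8, 3, -2; outcome (T, c4), payoffs (-1, 3).
Player I gets 3 moving first and -1 moving second, so Player I prefers to move first.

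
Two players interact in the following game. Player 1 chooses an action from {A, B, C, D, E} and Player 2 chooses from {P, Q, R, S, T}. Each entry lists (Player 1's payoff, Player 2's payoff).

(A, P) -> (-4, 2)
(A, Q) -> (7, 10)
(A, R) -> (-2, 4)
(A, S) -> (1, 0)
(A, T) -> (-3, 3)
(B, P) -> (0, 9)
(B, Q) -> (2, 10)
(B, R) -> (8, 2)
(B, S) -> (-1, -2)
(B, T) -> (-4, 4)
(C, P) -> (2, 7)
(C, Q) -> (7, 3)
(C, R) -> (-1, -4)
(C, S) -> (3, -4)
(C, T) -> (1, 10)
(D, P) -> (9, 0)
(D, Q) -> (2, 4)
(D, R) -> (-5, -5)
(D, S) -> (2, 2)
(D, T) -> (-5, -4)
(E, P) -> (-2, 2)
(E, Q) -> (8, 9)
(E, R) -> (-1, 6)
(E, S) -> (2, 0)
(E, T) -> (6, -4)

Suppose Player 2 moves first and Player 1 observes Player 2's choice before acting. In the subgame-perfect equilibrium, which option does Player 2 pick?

Backward induction with Player 2 moving first.
- P: BR = D, leader payoff 0.
- Q: BR = E, leader payoff 9.
- R: BR = B, leader payoff 2.
- S: BR = C, leader payoff -4.
- T: BR = E, leader payoff -4.
Among 0, 9, 2, -4, -4, the best is 9 at Q. Subgame-perfect outcome: (E, Q) with payoffs (8, 9).

Q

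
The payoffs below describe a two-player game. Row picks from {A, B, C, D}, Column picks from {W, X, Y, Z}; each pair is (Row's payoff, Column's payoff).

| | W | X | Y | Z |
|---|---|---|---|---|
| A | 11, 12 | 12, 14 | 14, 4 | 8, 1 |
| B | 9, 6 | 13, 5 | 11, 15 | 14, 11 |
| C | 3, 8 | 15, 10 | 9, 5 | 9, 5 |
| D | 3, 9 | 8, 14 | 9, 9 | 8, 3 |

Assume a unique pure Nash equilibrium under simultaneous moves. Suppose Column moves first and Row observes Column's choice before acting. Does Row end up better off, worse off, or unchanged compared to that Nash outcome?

worse off

Row best-responds to each possible Column move:
- W → Row plays A (best of 11, 9, 3, 3); Column gets 12.
- X → Row plays C (best of 12, 13, 15, 8); Column gets 10.
- Y → Row plays A (best of 14, 11, 9, 9); Column gets 4.
- Z → Row plays B (best of 8, 14, 9, 8); Column gets 11.
Among 12, 10, 4, 11, the best is 12 at W. Subgame-perfect outcome: (A, W) with payoffs (11, 12).
Under simultaneous play:
Row's best replies: W→A; X→C; Y→A; Z→B.
Column's best replies: A→X; B→Y; C→X; D→X.
The unique mutual best reply is (C, X), giving (15, 10).
Row earns 11 sequentially versus 15 at the Nash outcome: worse off.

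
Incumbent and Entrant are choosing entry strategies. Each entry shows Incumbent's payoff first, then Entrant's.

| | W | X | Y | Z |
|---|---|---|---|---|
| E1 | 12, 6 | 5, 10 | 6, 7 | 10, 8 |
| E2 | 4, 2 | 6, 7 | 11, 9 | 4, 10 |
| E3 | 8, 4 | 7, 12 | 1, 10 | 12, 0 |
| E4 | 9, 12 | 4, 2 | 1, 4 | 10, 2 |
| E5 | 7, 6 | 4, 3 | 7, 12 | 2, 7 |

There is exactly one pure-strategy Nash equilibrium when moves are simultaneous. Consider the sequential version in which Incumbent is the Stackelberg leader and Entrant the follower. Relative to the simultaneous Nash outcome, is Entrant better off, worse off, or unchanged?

Backward induction with Incumbent moving first.
- E1: Entrant compares 6, 10, 7, 8 and picks X; Incumbent would get 5.
- E2: Entrant compares 2, 7, 9, 10 and picks Z; Incumbent would get 4.
- E3: Entrant compares 4, 12, 10, 0 and picks X; Incumbent would get 7.
- E4: Entrant compares 12, 2, 4, 2 and picks W; Incumbent would get 9.
- E5: Entrant compares 6, 3, 12, 7 and picks Y; Incumbent would get 7.
Incumbent's induced payoffs are 5, 4, 7, 9, 7, so Incumbent commits to E4. Subgame-perfect outcome: (E4, W) with payoffs (9, 12).
Under simultaneous play:
Incumbent's best replies: W→E1; X→E3; Y→E2; Z→E3.
Entrant's best replies: E1→X; E2→Z; E3→X; E4→W; E5→Y.
Only (E3, X) has each player best-responding; Nash payoffs (7, 12).
Entrant earns 12 sequentially versus 12 at the Nash outcome: unchanged.

unchanged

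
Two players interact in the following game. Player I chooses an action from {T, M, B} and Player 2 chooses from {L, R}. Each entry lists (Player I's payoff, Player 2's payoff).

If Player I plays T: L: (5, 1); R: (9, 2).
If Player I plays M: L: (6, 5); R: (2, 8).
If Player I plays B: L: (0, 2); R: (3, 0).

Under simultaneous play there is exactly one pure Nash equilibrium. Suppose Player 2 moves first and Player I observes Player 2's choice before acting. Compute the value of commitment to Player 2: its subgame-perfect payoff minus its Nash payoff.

Solve by backward induction (Player 2 leads).
- L: BR = M, leader payoff 5.
- R: BR = T, leader payoff 2.
Maximizing over 5, 2, Player 2 chooses L. Subgame-perfect outcome: (M, L) with payoffs (6, 5).
Now find the simultaneous Nash equilibrium.
Player I's best replies: L→M; R→T.
Player 2's best replies: T→R; M→R; B→L.
Only (T, R) has each player best-responding; Nash payoffs (9, 2).
Player 2's commitment gain: 5 − 2 = 3.

3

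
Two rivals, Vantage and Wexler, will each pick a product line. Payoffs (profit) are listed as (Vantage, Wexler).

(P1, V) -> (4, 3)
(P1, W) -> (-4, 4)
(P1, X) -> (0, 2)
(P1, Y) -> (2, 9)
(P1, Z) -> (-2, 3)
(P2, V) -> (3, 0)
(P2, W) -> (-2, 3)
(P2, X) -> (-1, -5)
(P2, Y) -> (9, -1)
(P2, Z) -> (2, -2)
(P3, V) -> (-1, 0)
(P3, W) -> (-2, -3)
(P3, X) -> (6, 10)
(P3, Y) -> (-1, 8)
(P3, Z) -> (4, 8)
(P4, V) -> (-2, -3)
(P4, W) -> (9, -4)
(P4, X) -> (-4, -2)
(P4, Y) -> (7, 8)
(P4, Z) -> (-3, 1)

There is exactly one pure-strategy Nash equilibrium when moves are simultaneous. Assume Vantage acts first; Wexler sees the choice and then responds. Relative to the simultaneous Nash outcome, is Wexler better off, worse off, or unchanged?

worse off

Wexler best-responds to each possible Vantage move:
- P1: Wexler compares 3, 4, 2, 9, 3 and picks Y; Vantage would get 2.
- P2: Wexler compares 0, 3, -5, -1, -2 and picks W; Vantage would get -2.
- P3: Wexler compares 0, -3, 10, 8, 8 and picks X; Vantage would get 6.
- P4: Wexler compares -3, -4, -2, 8, 1 and picks Y; Vantage would get 7.
Vantage's induced payoffs are 2, -2, 6, 7, so Vantage commits to P4. Subgame-perfect outcome: (P4, Y) with payoffs (7, 8).
For the simultaneous game, intersect best replies.
Vantage's best replies: V→P1; W→P4; X→P3; Y→P2; Z→P3.
Wexler's best replies: P1→Y; P2→W; P3→X; P4→Y.
The unique mutual best reply is (P3, X), giving (6, 10).
Wexler earns 8 sequentially versus 10 at the Nash outcome: worse off.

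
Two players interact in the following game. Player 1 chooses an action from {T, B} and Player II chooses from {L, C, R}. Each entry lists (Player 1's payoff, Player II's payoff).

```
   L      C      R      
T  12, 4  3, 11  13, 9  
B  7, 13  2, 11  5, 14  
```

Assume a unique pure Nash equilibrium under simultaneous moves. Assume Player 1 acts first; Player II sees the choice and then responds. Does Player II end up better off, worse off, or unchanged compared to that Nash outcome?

Solve by backward induction (Player 1 leads).
- T: BR = C, leader payoff 3.
- B: BR = R, leader payoff 5.
Player 1's induced payoffs are 3, 5, so Player 1 commits to B. Subgame-perfect outcome: (B, R) with payoffs (5, 14).
Under simultaneous play:
Player 1's best replies: L→T; C→T; R→T.
Player II's best replies: T→C; B→R.
The unique mutual best reply is (T, C), giving (3, 11).
Player II earns 14 sequentially versus 11 at the Nash outcome: better off.

better off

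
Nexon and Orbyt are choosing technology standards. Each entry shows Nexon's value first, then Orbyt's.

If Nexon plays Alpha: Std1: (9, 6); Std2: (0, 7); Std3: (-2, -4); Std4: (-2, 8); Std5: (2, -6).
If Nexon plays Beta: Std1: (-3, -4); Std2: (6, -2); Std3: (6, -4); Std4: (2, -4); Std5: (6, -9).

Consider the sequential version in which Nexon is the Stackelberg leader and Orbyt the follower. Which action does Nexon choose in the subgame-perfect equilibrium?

Orbyt best-responds to each possible Nexon move:
- Alpha: BR = Std4, leader payoff -2.
- Beta: BR = Std2, leader payoff 6.
Maximizing over -2, 6, Nexon chooses Beta. Subgame-perfect outcome: (Beta, Std2) with payoffs (6, -2).

Beta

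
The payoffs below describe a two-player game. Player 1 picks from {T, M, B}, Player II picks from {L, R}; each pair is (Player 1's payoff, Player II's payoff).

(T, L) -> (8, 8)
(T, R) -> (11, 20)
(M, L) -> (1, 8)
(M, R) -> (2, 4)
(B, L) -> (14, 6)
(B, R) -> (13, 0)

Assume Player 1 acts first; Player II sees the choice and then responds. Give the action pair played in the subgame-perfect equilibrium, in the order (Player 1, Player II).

Solve by backward induction (Player 1 leads).
- T → Player II plays R (best of 8, 20); Player 1 gets 11.
- M → Player II plays L (best of 8, 4); Player 1 gets 1.
- B → Player II plays L (best of 6, 0); Player 1 gets 14.
Maximizing over 11, 1, 14, Player 1 chooses B. Subgame-perfect outcome: (B, L) with payoffs (14, 6).

(B, L)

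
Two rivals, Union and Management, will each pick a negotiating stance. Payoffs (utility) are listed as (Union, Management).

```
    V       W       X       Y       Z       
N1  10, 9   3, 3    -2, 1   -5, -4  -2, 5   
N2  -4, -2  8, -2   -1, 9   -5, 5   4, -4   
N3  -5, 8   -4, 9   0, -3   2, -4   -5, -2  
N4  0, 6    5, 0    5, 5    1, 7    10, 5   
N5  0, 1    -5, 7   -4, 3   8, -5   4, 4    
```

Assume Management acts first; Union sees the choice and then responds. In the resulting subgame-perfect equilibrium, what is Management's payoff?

9

Work backward from Union's decision.
- V: BR = N1, leader payoff 9.
- W: BR = N2, leader payoff -2.
- X: BR = N4, leader payoff 5.
- Y: BR = N5, leader payoff -5.
- Z: BR = N4, leader payoff 5.
Management's induced payoffs are 9, -2, 5, -5, 5, so Management commits to V. Subgame-perfect outcome: (N1, V) with payoffs (10, 9).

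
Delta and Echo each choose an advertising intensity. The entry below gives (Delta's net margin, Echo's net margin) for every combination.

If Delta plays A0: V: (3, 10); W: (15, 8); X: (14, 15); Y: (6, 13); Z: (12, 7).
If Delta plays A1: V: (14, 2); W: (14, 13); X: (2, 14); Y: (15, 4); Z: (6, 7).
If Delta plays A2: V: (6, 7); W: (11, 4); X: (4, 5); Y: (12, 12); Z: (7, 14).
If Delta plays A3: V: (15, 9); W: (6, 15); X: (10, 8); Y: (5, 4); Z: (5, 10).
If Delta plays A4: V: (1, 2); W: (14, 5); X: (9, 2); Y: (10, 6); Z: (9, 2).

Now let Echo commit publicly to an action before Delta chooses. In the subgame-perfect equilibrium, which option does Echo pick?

Work backward from Delta's decision.
- V: Delta compares 3, 14, 6, 15, 1 and picks A3; Echo would get 9.
- W: Delta compares 15, 14, 11, 6, 14 and picks A0; Echo would get 8.
- X: Delta compares 14, 2, 4, 10, 9 and picks A0; Echo would get 15.
- Y: Delta compares 6, 15, 12, 5, 10 and picks A1; Echo would get 4.
- Z: Delta compares 12, 6, 7, 5, 9 and picks A0; Echo would get 7.
Maximizing over 9, 8, 15, 4, 7, Echo chooses X. Subgame-perfect outcome: (A0, X) with payoffs (14, 15).

X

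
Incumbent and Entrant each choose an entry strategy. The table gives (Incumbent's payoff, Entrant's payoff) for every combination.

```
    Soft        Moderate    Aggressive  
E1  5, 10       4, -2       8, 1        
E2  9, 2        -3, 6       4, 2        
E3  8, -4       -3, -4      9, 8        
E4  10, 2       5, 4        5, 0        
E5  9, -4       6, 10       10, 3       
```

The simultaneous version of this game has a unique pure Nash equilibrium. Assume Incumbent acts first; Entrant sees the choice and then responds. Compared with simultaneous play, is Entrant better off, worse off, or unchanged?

Solve by backward induction (Incumbent leads).
- E1: BR = Soft, leader payoff 5.
- E2: BR = Moderate, leader payoff -3.
- E3: BR = Aggressive, leader payoff 9.
- E4: BR = Moderate, leader payoff 5.
- E5: BR = Moderate, leader payoff 6.
Among 5, -3, 9, 5, 6, the best is 9 at E3. Subgame-perfect outcome: (E3, Aggressive) with payoffs (9, 8).
Now find the simultaneous Nash equilibrium.
Incumbent's best replies: Soft→E4; Moderate→E5; Aggressive→E5.
Entrant's best replies: E1→Soft; E2→Moderate; E3→Aggressive; E4→Moderate; E5→Moderate.
Only (E5, Moderate) has each player best-responding; Nash payoffs (6, 10).
Entrant earns 8 sequentially versus 10 at the Nash outcome: worse off.

worse off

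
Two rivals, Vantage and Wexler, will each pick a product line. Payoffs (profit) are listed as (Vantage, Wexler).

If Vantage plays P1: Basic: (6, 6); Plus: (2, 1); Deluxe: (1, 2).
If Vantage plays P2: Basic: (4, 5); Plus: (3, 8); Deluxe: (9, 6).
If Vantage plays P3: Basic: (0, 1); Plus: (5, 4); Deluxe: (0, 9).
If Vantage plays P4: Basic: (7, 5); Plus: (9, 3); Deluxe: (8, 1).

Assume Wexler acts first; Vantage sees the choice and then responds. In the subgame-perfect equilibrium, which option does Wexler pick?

Deluxe

Backward induction with Wexler moving first.
- Basic → Vantage plays P4 (best of 6, 4, 0, 7); Wexler gets 5.
- Plus → Vantage plays P4 (best of 2, 3, 5, 9); Wexler gets 3.
- Deluxe → Vantage plays P2 (best of 1, 9, 0, 8); Wexler gets 6.
Among 5, 3, 6, the best is 6 at Deluxe. Subgame-perfect outcome: (P2, Deluxe) with payoffs (9, 6).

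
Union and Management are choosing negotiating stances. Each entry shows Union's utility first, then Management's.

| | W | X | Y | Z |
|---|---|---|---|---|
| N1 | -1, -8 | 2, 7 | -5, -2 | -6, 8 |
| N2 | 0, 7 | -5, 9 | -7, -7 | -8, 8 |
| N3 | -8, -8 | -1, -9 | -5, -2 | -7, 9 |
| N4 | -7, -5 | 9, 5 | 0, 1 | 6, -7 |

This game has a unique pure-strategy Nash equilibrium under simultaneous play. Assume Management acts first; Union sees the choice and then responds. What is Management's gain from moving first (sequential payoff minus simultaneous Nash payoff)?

2

Solve by backward induction (Management leads).
- W: Union compares -1, 0, -8, -7 and picks N2; Management would get 7.
- X: Union compares 2, -5, -1, 9 and picks N4; Management would get 5.
- Y: Union compares -5, -7, -5, 0 and picks N4; Management would get 1.
- Z: Union compares -6, -8, -7, 6 and picks N4; Management would get -7.
Management's induced payoffs are 7, 5, 1, -7, so Management commits to W. Subgame-perfect outcome: (N2, W) with payoffs (0, 7).
For the simultaneous game, intersect best replies.
Union's best replies: W→N2; X→N4; Y→N4; Z→N4.
Management's best replies: N1→Z; N2→X; N3→Z; N4→X.
Only (N4, X) has each player best-responding; Nash payoffs (9, 5).
Management's commitment gain: 7 − 5 = 2.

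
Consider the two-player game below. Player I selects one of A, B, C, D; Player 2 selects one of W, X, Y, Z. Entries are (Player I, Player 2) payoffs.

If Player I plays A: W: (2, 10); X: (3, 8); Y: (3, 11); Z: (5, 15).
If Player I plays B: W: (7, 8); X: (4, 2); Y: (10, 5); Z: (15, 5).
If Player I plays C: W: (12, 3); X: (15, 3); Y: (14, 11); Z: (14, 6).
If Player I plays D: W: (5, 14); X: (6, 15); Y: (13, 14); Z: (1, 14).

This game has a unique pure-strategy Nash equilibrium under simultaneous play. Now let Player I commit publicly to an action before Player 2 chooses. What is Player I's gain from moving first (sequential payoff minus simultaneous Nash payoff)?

Solve by backward induction (Player I leads).
- A → Player 2 plays Z (best of 10, 8, 11, 15); Player I gets 5.
- B → Player 2 plays W (best of 8, 2, 5, 5); Player I gets 7.
- C → Player 2 plays Y (best of 3, 3, 11, 6); Player I gets 14.
- D → Player 2 plays X (best of 14, 15, 14, 14); Player I gets 6.
Player I's induced payoffs are 5, 7, 14, 6, so Player I commits to C. Subgame-perfect outcome: (C, Y) with payoffs (14, 11).
For the simultaneous game, intersect best replies.
Player I's best replies: W→C; X→C; Y→C; Z→B.
Player 2's best replies: A→Z; B→W; C→Y; D→X.
The unique mutual best reply is (C, Y), giving (14, 11).
Player I's commitment gain: 14 − 14 = 0.

0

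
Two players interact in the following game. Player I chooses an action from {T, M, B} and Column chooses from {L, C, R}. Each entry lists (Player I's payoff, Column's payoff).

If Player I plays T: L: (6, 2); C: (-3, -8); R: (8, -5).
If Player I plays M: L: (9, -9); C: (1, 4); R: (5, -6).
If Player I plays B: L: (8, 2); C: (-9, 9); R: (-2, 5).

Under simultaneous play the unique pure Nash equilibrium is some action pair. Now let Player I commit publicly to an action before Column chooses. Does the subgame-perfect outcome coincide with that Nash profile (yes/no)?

Column best-responds to each possible Player I move:
- T: Column compares 2, -8, -5 and picks L; Player I would get 6.
- M: Column compares -9, 4, -6 and picks C; Player I would get 1.
- B: Column compares 2, 9, 5 and picks C; Player I would get -9.
Among 6, 1, -9, the best is 6 at T. Subgame-perfect outcome: (T, L) with payoffs (6, 2).
Now find the simultaneous Nash equilibrium.
Player I's best replies: L→M; C→M; R→T.
Column's best replies: T→L; M→C; B→C.
The unique mutual best reply is (M, C), giving (1, 4).
Sequential outcome (T, L) differs from the Nash profile (M, C).

no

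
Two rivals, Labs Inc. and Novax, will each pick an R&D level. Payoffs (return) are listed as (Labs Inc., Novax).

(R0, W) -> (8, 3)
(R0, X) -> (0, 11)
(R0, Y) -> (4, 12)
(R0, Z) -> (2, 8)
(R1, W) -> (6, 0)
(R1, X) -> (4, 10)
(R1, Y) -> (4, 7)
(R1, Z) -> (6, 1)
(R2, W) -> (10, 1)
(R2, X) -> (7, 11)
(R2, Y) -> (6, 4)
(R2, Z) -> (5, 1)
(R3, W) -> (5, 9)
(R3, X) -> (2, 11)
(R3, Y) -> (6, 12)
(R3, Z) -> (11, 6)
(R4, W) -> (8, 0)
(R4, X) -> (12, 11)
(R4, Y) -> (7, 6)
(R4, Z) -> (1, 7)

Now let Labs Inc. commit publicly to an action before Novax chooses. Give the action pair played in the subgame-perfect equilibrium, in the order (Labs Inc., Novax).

(R4, X)

Solve by backward induction (Labs Inc. leads).
- R0: BR = Y, leader payoff 4.
- R1: BR = X, leader payoff 4.
- R2: BR = X, leader payoff 7.
- R3: BR = Y, leader payoff 6.
- R4: BR = X, leader payoff 12.
Maximizing over 4, 4, 7, 6, 12, Labs Inc. chooses R4. Subgame-perfect outcome: (R4, X) with payoffs (12, 11).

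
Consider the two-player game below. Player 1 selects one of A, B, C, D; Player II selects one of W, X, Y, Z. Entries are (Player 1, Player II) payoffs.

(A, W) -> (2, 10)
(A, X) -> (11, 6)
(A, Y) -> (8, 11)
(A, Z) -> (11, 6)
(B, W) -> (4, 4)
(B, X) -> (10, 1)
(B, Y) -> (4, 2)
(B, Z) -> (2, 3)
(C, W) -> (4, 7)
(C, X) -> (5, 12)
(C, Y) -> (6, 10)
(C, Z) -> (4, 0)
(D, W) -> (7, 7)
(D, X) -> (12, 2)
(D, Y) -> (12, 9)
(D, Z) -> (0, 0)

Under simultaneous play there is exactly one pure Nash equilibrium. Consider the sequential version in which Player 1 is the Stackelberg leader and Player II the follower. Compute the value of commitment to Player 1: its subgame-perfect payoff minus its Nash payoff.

Backward induction with Player 1 moving first.
- A: BR = Y, leader payoff 8.
- B: BR = W, leader payoff 4.
- C: BR = X, leader payoff 5.
- D: BR = Y, leader payoff 12.
Player 1's induced payoffs are 8, 4, 5, 12, so Player 1 commits to D. Subgame-perfect outcome: (D, Y) with payoffs (12, 9).
Under simultaneous play:
Player 1's best replies: W→D; X→D; Y→D; Z→A.
Player II's best replies: A→Y; B→W; C→X; D→Y.
Only (D, Y) has each player best-responding; Nash payoffs (12, 9).
Player 1's commitment gain: 12 − 12 = 0.

0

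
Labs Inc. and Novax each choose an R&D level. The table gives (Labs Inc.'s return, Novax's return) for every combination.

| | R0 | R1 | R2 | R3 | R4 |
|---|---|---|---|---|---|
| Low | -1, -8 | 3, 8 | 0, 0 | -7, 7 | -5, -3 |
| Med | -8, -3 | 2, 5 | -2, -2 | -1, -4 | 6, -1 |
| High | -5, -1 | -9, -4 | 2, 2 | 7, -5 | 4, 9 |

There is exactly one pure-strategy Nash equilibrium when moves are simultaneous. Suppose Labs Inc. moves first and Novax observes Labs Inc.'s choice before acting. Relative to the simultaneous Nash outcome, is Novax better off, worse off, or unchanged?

Backward induction with Labs Inc. moving first.
- Low → Novax plays R1 (best of -8, 8, 0, 7, -3); Labs Inc. gets 3.
- Med → Novax plays R1 (best of -3, 5, -2, -4, -1); Labs Inc. gets 2.
- High → Novax plays R4 (best of -1, -4, 2, -5, 9); Labs Inc. gets 4.
Maximizing over 3, 2, 4, Labs Inc. chooses High. Subgame-perfect outcome: (High, R4) with payoffs (4, 9).
Under simultaneous play:
Labs Inc.'s best replies: R0→Low; R1→Low; R2→High; R3→High; R4→Med.
Novax's best replies: Low→R1; Med→R1; High→R4.
Only (Low, R1) has each player best-responding; Nash payoffs (3, 8).
Novax earns 9 sequentially versus 8 at the Nash outcome: better off.

better off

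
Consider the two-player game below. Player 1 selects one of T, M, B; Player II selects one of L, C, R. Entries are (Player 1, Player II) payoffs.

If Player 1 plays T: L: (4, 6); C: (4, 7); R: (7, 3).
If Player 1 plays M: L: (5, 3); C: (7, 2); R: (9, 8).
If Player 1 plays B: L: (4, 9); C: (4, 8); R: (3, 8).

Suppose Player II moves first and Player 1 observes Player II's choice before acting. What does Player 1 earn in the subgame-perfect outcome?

9

Work backward from Player 1's decision.
- L → Player 1 plays M (best of 4, 5, 4); Player II gets 3.
- C → Player 1 plays M (best of 4, 7, 4); Player II gets 2.
- R → Player 1 plays M (best of 7, 9, 3); Player II gets 8.
Player II's induced payoffs are 3, 2, 8, so Player II commits to R. Subgame-perfect outcome: (M, R) with payoffs (9, 8).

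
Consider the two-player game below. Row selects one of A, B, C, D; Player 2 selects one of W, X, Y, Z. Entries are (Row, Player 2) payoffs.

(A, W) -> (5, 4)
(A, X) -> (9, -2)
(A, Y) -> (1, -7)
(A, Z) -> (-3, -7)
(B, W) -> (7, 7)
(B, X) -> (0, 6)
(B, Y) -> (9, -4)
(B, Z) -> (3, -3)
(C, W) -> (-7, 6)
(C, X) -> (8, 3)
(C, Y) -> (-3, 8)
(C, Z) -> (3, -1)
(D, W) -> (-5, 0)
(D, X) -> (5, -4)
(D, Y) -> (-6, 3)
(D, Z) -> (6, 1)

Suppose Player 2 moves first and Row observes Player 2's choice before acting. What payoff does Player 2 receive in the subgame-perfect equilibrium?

Work backward from Row's decision.
- W: BR = B, leader payoff 7.
- X: BR = A, leader payoff -2.
- Y: BR = B, leader payoff -4.
- Z: BR = D, leader payoff 1.
Maximizing over 7, -2, -4, 1, Player 2 chooses W. Subgame-perfect outcome: (B, W) with payoffs (7, 7).

7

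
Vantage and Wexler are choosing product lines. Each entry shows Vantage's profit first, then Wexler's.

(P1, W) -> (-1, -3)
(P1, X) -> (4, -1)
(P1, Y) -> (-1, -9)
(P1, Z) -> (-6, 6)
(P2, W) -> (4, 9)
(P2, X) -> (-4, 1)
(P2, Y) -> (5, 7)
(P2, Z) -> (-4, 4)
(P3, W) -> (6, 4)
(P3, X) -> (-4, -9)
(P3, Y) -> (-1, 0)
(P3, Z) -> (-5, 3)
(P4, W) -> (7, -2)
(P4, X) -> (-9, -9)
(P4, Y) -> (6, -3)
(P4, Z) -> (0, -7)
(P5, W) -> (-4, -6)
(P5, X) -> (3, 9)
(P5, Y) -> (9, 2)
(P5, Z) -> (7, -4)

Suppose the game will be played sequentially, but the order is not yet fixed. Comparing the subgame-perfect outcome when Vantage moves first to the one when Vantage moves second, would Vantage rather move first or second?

second

If Vantage leads: Wexler's best replies are P1→Z, P2→W, P3→W, P4→W, P5→X; Vantage's induced payoffs -6, 4, 6, 7, 3; outcome (P4, W), payoffs (7, -2).
If Wexler leads: Vantage's best replies are W→P4, X→P1, Y→P5, Z→P5; Wexler's induced payoffs -2, -1, 2, -4; outcome (P5, Y), payoffs (9, 2).
Vantage gets 7 moving first and 9 moving second, so Vantage prefers to move second.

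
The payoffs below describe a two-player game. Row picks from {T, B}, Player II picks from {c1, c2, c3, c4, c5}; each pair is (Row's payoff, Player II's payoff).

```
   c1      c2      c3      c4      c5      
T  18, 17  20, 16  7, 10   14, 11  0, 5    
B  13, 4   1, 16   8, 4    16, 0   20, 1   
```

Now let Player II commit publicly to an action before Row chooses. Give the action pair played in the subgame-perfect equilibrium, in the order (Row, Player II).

(T, c1)

Solve by backward induction (Player II leads).
- c1 → Row plays T (best of 18, 13); Player II gets 17.
- c2 → Row plays T (best of 20, 1); Player II gets 16.
- c3 → Row plays B (best of 7, 8); Player II gets 4.
- c4 → Row plays B (best of 14, 16); Player II gets 0.
- c5 → Row plays B (best of 0, 20); Player II gets 1.
Among 17, 16, 4, 0, 1, the best is 17 at c1. Subgame-perfect outcome: (T, c1) with payoffs (18, 17).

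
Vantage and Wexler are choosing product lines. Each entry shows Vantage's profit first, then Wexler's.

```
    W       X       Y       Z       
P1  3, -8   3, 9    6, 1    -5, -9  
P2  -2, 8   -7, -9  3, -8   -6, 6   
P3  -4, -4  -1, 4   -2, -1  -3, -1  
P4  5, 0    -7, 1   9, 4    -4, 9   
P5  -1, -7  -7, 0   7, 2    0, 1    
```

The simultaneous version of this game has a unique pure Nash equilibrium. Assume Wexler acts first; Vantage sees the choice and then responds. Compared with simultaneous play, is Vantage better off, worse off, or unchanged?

unchanged

Vantage best-responds to each possible Wexler move:
- W → Vantage plays P4 (best of 3, -2, -4, 5, -1); Wexler gets 0.
- X → Vantage plays P1 (best of 3, -7, -1, -7, -7); Wexler gets 9.
- Y → Vantage plays P4 (best of 6, 3, -2, 9, 7); Wexler gets 4.
- Z → Vantage plays P5 (best of -5, -6, -3, -4, 0); Wexler gets 1.
Wexler's induced payoffs are 0, 9, 4, 1, so Wexler commits to X. Subgame-perfect outcome: (P1, X) with payoffs (3, 9).
Now find the simultaneous Nash equilibrium.
Vantage's best replies: W→P4; X→P1; Y→P4; Z→P5.
Wexler's best replies: P1→X; P2→W; P3→X; P4→Z; P5→Y.
Only (P1, X) has each player best-responding; Nash payoffs (3, 9).
Vantage earns 3 sequentially versus 3 at the Nash outcome: unchanged.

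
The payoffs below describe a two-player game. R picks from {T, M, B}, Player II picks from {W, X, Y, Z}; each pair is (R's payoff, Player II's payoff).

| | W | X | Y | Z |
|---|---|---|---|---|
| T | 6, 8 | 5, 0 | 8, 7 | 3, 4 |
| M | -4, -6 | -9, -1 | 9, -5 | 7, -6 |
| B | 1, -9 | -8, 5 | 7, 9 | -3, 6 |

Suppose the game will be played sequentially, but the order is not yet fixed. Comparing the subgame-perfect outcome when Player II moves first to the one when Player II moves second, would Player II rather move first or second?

If R leads: Player II's best replies are T→W, M→X, B→Y; R's induced payoffs 6, -9, 7; outcome (B, Y), payoffs (7, 9).
If Player II leads: R's best replies are W→T, X→T, Y→M, Z→M; Player II's induced payoffs 8, 0, -5, -6; outcome (T, W), payoffs (6, 8).
Player II gets 8 moving first and 9 moving second, so Player II prefers to move second.

second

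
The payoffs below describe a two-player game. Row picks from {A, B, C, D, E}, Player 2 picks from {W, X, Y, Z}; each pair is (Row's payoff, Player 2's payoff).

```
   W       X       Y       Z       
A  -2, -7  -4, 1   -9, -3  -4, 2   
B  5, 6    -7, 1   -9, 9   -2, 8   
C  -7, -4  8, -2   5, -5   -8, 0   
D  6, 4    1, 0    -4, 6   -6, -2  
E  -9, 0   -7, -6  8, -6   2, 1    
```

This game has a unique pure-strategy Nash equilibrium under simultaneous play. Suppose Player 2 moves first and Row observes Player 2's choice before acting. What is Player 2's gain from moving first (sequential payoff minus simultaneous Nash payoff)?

Solve by backward induction (Player 2 leads).
- W: BR = D, leader payoff 4.
- X: BR = C, leader payoff -2.
- Y: BR = E, leader payoff -6.
- Z: BR = E, leader payoff 1.
Among 4, -2, -6, 1, the best is 4 at W. Subgame-perfect outcome: (D, W) with payoffs (6, 4).
For the simultaneous game, intersect best replies.
Row's best replies: W→D; X→C; Y→E; Z→E.
Player 2's best replies: A→Z; B→Y; C→Z; D→Y; E→Z.
Only (E, Z) has each player best-responding; Nash payoffs (2, 1).
Player 2's commitment gain: 4 − 1 = 3.

3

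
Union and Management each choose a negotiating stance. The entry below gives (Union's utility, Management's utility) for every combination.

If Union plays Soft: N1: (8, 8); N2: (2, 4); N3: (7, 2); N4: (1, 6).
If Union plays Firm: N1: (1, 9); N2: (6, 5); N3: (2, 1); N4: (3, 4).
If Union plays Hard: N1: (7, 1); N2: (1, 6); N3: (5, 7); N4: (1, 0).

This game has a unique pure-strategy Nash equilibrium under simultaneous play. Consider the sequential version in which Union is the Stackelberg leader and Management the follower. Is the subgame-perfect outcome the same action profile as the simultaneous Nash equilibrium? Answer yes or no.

yes

Management best-responds to each possible Union move:
- Soft → Management plays N1 (best of 8, 4, 2, 6); Union gets 8.
- Firm → Management plays N1 (best of 9, 5, 1, 4); Union gets 1.
- Hard → Management plays N3 (best of 1, 6, 7, 0); Union gets 5.
Union's induced payoffs are 8, 1, 5, so Union commits to Soft. Subgame-perfect outcome: (Soft, N1) with payoffs (8, 8).
Under simultaneous play:
Union's best replies: N1→Soft; N2→Firm; N3→Soft; N4→Firm.
Management's best replies: Soft→N1; Firm→N1; Hard→N3.
Only (Soft, N1) has each player best-responding; Nash payoffs (8, 8).
Sequential outcome (Soft, N1) coincides with the Nash profile (Soft, N1).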